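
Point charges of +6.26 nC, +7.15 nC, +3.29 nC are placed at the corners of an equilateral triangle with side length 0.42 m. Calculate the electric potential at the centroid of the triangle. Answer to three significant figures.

619 V

Electric potential is a scalar, so the contributions from each charge add algebraically: V = Σ kqᵢ/rᵢ.
The distance from each vertex to the centroid is a/√3 = 0.242 m.
V = k[(6.26×10⁻⁹)/(0.242) + (7.15×10⁻⁹)/(0.242) + (3.29×10⁻⁹)/(0.242)] = 619 V.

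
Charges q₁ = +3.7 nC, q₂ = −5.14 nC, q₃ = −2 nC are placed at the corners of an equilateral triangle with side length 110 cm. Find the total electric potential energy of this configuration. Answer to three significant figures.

-1.32×10⁻⁷ J

The assembly work is the sum of pairwise potential energies, U = Σ_{i<j} kqᵢqⱼ/rᵢⱼ.
All three pair separations equal the side length, 1.10 m.
U = (-1.55×10⁻⁷) + (-6.05×10⁻⁸) + (8.40×10⁻⁸) = -1.32×10⁻⁷ J.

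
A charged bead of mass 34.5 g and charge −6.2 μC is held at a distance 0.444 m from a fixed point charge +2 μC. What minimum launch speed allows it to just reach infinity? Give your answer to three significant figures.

To just escape, total mechanical energy must reach zero at infinity: ½mv²_min + U = 0, so ½mv²_min = −U = |kQq|/r.
|U| = |kQq|/r = (8.99×10⁹ N·m²/C²)(2.00×10⁻⁶)(6.20×10⁻⁶)/(0.444) = 0.251 J.
v_min = √(2|U|/m) = √(2·0.251/0.0345) = 3.82 m/s.

3.82 m/s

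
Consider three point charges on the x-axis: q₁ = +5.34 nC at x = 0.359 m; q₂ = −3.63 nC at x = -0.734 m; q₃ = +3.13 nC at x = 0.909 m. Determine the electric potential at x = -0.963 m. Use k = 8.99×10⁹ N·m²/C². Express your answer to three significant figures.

The total potential is the scalar sum of each charge's contribution, V = Σ kqᵢ/rᵢ.
Distances from the field point to each charge: r₁ = 1.32 m, r₂ = 0.229 m, r₃ = 1.87 m.
V = k[(5.34×10⁻⁹)/(1.32) + (-3.63×10⁻⁹)/(0.229) + (3.13×10⁻⁹)/(1.87)] = -91.2 V.

-91.2 V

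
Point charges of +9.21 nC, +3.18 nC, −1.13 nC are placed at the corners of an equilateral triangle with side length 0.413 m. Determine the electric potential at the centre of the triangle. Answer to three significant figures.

425 V

The total potential is the scalar sum of each charge's contribution, V = Σ kqᵢ/rᵢ.
The distance from each vertex to the centroid is a/√3 = 0.238 m.
V = k[(9.21×10⁻⁹)/(0.238) + (3.18×10⁻⁹)/(0.238) + (-1.13×10⁻⁹)/(0.238)] = 425 V.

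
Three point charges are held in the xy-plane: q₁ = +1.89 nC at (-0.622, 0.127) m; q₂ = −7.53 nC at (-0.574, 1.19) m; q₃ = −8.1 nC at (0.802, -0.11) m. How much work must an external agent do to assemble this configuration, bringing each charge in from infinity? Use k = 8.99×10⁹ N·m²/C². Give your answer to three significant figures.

7.41×10⁻⁸ J

The work to assemble the configuration equals its total potential energy, U = Σ kqᵢqⱼ/rᵢⱼ over all pairs.
Pair separations: r₁₂ = 1.06 m, r₁₃ = 1.44 m, r₂₃ = 1.89 m.
U = (-1.20×10⁻⁷) + (-9.53×10⁻⁸) + (2.90×10⁻⁷) = 7.41×10⁻⁸ J.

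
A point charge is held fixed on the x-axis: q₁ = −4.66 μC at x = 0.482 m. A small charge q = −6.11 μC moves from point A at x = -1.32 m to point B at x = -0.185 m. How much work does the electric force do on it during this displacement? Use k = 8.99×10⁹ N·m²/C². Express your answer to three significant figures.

-0.242 J

The work done by the electric force is W_field = −ΔU = −q(V_B − V_A) = q(V_A − V_B).
At A: distance to the source charge is 1.80 m; V_A = kq₁/r = -2.32×10⁴ V.
At B: distance to the source charge is 0.667 m; V_B = kq₁/r = -6.28×10⁴ V.
ΔV = V_B − V_A = -3.96×10⁴ V.
W_field = −qΔV = −(-6.11×10⁻⁶ C)(-3.96×10⁴ V) = -0.242 J.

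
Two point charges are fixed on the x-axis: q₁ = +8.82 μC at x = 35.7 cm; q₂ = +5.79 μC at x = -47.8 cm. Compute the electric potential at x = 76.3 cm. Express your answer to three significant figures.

2.37×10⁵ V

Electric potential is a scalar, so the contributions from each charge add algebraically: V = Σ kqᵢ/rᵢ.
Distances from the field point to each charge: r₁ = 0.406 m, r₂ = 1.24 m.
V = k[(8.82×10⁻⁶)/(0.406) + (5.79×10⁻⁶)/(1.24)] = 2.37×10⁵ V.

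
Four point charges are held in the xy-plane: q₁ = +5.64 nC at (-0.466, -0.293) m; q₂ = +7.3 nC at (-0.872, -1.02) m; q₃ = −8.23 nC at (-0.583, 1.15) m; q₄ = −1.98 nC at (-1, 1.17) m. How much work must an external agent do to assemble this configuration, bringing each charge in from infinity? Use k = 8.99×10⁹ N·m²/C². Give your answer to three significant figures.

1.37×10⁻⁷ J

The work to assemble the configuration equals its total potential energy, U = Σ kqᵢqⱼ/rᵢⱼ over all pairs.
Pair separations: r₁₂ = 0.833 m, r₁₃ = 1.45 m, r₁₄ = 1.56 m, r₂₃ = 2.19 m, r₂₄ = 2.19 m, r₃₄ = 0.417 m.
Summing all 6 pair terms gives U = 1.37×10⁻⁷ J.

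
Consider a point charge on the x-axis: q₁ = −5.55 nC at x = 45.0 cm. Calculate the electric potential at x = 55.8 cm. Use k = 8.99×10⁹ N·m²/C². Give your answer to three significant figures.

-462 V

Electric potential is a scalar, so the contributions from each charge add algebraically: V = Σ kqᵢ/rᵢ.
V = k[(-5.55×10⁻⁹)/(0.108)] = -462 V.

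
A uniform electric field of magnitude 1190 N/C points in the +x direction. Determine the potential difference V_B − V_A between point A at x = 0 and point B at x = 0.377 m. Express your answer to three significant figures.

In a uniform field, potential decreases in the direction of E: V_B − V_A = −E·Δx.
V_B − V_A = −(1190 V/m)(0.377 m) = -449 V.

-449 V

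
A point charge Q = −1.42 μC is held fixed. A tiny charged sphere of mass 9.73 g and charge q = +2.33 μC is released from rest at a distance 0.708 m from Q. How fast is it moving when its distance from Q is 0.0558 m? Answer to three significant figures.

10.0 m/s

Only the electrostatic force acts, so mechanical energy is conserved: ½mv² = U₁ − U₂ = kQq(1/r₁ − 1/r₂).
U₁ − U₂ = (8.99×10⁹ N·m²/C²)(-1.42×10⁻⁶ C)(2.33×10⁻⁶ C)(1/0.708 − 1/0.0558) = 0.491 J.
v = √(2·0.491/9.73×10⁻³) = 10.0 m/s.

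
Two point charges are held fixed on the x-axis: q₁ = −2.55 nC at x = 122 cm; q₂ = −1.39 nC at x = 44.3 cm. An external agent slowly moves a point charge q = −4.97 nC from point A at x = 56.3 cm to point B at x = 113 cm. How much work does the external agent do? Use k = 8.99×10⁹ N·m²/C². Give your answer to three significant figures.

6.65×10⁻⁷ J

For quasistatic motion the external work equals the change in potential energy: W_ext = qΔV = q(V_B − V_A).
At A: distances to the source charges are 0.657 m, 0.120 m; V_A = Σ kqᵢ/rᵢ = -139 V.
At B: distances to the source charges are 0.0900 m, 0.687 m; V_B = Σ kqᵢ/rᵢ = -273 V.
ΔV = V_B − V_A = -134 V.
W_ext = qΔV = (-4.97×10⁻⁹ C)(-134 V) = 6.65×10⁻⁷ J.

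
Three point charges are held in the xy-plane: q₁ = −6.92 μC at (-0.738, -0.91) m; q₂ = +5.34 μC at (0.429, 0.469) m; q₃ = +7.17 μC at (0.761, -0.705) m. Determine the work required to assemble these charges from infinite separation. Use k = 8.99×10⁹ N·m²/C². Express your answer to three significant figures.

-0.197 J

The work to assemble the configuration equals its total potential energy, U = Σ kqᵢqⱼ/rᵢⱼ over all pairs.
Pair separations: r₁₂ = 1.81 m, r₁₃ = 1.51 m, r₂₃ = 1.22 m.
U = (-0.184) + (-0.295) + (0.282) = -0.197 J.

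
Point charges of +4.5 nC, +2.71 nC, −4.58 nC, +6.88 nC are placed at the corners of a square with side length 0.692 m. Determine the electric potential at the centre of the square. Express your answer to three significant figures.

The total potential is the scalar sum of each charge's contribution, V = Σ kqᵢ/rᵢ.
The distance from each corner to the centre is a√2/2 = 0.489 m.
V = k[(4.50×10⁻⁹)/(0.489) + (2.71×10⁻⁹)/(0.489) + (-4.58×10⁻⁹)/(0.489) + (6.88×10⁻⁹)/(0.489)] = 175 V.

175 V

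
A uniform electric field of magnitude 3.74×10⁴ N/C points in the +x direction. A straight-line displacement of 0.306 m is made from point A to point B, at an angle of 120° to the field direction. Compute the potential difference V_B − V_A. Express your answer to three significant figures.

5720 V

Only the component of displacement along E changes the potential: ΔV = −E·d·cosθ.
ΔV = −(3.74×10⁴ V/m)(0.306 m)cos120° = 5720 V.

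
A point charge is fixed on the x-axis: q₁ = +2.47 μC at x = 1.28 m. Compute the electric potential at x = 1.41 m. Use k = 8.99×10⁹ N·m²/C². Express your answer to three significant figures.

1.71×10⁵ V

Electric potential is a scalar, so the contributions from each charge add algebraically: V = Σ kqᵢ/rᵢ.
V = k[(2.47×10⁻⁶)/(0.130)] = 1.71×10⁵ V.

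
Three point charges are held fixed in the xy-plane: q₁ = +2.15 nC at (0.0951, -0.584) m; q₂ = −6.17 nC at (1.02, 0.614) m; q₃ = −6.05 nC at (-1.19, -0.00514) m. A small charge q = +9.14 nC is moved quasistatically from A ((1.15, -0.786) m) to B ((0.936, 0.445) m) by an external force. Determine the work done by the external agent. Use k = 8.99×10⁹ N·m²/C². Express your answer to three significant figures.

For quasistatic motion the external work equals the change in potential energy: W_ext = qΔV = q(V_B − V_A).
At A: distances to the source charges are 1.07 m, 1.41 m, 2.47 m; V_A = Σ kqᵢ/rᵢ = -43.5 V.
At B: distances to the source charges are 1.33 m, 0.189 m, 2.17 m; V_B = Σ kqᵢ/rᵢ = -304 V.
ΔV = V_B − V_A = -261 V.
W_ext = qΔV = (9.14×10⁻⁹ C)(-261 V) = -2.38×10⁻⁶ J.

-2.38×10⁻⁶ J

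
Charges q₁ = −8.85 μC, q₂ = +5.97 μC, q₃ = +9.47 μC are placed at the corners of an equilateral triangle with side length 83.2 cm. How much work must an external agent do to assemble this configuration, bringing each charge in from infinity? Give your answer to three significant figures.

The work to assemble the configuration equals its total potential energy, U = Σ kqᵢqⱼ/rᵢⱼ over all pairs.
All three pair separations equal the side length, 0.832 m.
U = (-0.571) + (-0.906) + (0.611) = -0.866 J.

-0.866 J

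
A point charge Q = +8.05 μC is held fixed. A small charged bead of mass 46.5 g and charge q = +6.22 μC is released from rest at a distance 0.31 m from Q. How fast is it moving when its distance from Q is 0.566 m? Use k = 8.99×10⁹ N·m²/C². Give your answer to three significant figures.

5.31 m/s

Only the electrostatic force acts, so mechanical energy is conserved: ½mv² = U₁ − U₂ = kQq(1/r₁ − 1/r₂).
U₁ − U₂ = (8.99×10⁹ N·m²/C²)(8.05×10⁻⁶ C)(6.22×10⁻⁶ C)(1/0.310 − 1/0.566) = 0.657 J.
v = √(2·0.657/0.0465) = 5.31 m/s.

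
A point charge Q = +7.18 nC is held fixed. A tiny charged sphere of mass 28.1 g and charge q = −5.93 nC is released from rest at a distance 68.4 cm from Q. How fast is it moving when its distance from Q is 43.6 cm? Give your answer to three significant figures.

4.76×10⁻³ m/s

Only the electrostatic force acts, so mechanical energy is conserved: ½mv² = U₁ − U₂ = kQq(1/r₁ − 1/r₂).
U₁ − U₂ = (8.99×10⁹ N·m²/C²)(7.18×10⁻⁹ C)(-5.93×10⁻⁹ C)(1/0.684 − 1/0.436) = 3.18×10⁻⁷ J.
v = √(2·3.18×10⁻⁷/0.0281) = 4.76×10⁻³ m/s.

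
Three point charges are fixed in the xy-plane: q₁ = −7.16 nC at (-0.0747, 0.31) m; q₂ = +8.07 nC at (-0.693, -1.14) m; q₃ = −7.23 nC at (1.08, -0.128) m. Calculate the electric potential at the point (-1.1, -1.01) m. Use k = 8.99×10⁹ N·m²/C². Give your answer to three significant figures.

Electric potential is a scalar, so the contributions from each charge add algebraically: V = Σ kqᵢ/rᵢ.
Distances from the field point to each charge: r₁ = 1.67 m, r₂ = 0.427 m, r₃ = 2.35 m.
V = k[(-7.16×10⁻⁹)/(1.67) + (8.07×10⁻⁹)/(0.427) + (-7.23×10⁻⁹)/(2.35)] = 104 V.

104 V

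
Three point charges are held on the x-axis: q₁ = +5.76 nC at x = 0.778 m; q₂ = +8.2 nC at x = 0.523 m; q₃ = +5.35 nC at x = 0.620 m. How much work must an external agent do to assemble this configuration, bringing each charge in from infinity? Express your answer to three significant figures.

The assembly work is the sum of pairwise potential energies, U = Σ_{i<j} kqᵢqⱼ/rᵢⱼ.
Pair separations: r₁₂ = 0.255 m, r₁₃ = 0.158 m, r₂₃ = 0.0970 m.
U = (1.67×10⁻⁶) + (1.75×10⁻⁶) + (4.07×10⁻⁶) = 7.48×10⁻⁶ J.

7.48×10⁻⁶ J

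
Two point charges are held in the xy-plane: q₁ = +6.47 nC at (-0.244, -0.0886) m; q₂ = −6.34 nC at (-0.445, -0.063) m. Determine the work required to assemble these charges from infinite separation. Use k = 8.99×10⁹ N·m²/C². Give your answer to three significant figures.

The work to assemble the configuration equals its total potential energy, U = Σ kqᵢqⱼ/rᵢⱼ over all pairs.
Pair separations: r₁₂ = 0.203 m.
U = (-1.82×10⁻⁶) = -1.82×10⁻⁶ J.

-1.82×10⁻⁶ J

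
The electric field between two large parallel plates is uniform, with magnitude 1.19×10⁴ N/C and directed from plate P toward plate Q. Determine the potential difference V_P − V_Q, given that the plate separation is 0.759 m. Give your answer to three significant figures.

In a uniform field, potential decreases in the direction of E: ΔV = −E·d for a displacement d parallel to E.
Going from Q to P is a displacement of 0.759 m opposite to the field, so V_P − V_Q = +Ed = 9030 V.

9030 V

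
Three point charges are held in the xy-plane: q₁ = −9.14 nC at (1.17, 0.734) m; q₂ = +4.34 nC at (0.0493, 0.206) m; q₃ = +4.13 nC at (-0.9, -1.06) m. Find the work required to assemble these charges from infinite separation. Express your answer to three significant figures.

The work to assemble the configuration equals its total potential energy, U = Σ kqᵢqⱼ/rᵢⱼ over all pairs.
Pair separations: r₁₂ = 1.24 m, r₁₃ = 2.74 m, r₂₃ = 1.58 m.
U = (-2.88×10⁻⁷) + (-1.24×10⁻⁷) + (1.02×10⁻⁷) = -3.10×10⁻⁷ J.

-3.10×10⁻⁷ J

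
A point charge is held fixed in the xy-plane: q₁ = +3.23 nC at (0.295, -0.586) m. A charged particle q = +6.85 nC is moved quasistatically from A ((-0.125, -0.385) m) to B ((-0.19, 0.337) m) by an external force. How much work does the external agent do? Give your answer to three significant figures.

For quasistatic motion the external work equals the change in potential energy: W_ext = qΔV = q(V_B − V_A).
At A: distance to the source charge is 0.466 m; V_A = kq₁/r = 62.4 V.
At B: distance to the source charge is 1.04 m; V_B = kq₁/r = 27.8 V.
ΔV = V_B − V_A = -34.5 V.
W_ext = qΔV = (6.85×10⁻⁹ C)(-34.5 V) = -2.36×10⁻⁷ J.

-2.36×10⁻⁷ J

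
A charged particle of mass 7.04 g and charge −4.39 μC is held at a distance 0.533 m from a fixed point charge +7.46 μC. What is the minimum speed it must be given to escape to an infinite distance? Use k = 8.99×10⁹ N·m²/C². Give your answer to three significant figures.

12.5 m/s

To just escape, total mechanical energy must reach zero at infinity: ½mv²_min + U = 0, so ½mv²_min = −U = |kQq|/r.
|U| = |kQq|/r = (8.99×10⁹ N·m²/C²)(7.46×10⁻⁶)(4.39×10⁻⁶)/(0.533) = 0.552 J.
v_min = √(2|U|/m) = √(2·0.552/7.04×10⁻³) = 12.5 m/s.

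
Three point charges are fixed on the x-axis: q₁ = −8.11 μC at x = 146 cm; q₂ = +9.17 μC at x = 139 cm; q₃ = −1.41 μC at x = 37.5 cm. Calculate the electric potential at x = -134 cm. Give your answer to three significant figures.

-3230 V

Electric potential is a scalar, so the contributions from each charge add algebraically: V = Σ kqᵢ/rᵢ.
Distances from the field point to each charge: r₁ = 2.80 m, r₂ = 2.73 m, r₃ = 1.72 m.
V = k[(-8.11×10⁻⁶)/(2.80) + (9.17×10⁻⁶)/(2.73) + (-1.41×10⁻⁶)/(1.72)] = -3230 V.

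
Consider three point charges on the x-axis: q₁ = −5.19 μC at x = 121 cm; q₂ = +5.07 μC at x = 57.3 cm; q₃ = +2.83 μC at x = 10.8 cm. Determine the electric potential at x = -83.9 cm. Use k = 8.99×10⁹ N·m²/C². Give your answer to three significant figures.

3.64×10⁴ V

The total potential is the scalar sum of each charge's contribution, V = Σ kqᵢ/rᵢ.
Distances from the field point to each charge: r₁ = 2.05 m, r₂ = 1.41 m, r₃ = 0.947 m.
V = k[(-5.19×10⁻⁶)/(2.05) + (5.07×10⁻⁶)/(1.41) + (2.83×10⁻⁶)/(0.947)] = 3.64×10⁴ V.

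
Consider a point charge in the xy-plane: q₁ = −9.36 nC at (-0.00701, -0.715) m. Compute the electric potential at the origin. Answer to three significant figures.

-118 V

The total potential is the scalar sum of each charge's contribution, V = Σ kqᵢ/rᵢ.
Distances from the field point to each charge: r₁ = 0.715 m.
V = k[(-9.36×10⁻⁹)/(0.715)] = -118 V.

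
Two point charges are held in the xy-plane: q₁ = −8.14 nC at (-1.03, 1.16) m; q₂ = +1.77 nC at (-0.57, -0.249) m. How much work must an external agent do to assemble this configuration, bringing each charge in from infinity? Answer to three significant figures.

-8.74×10⁻⁸ J

The assembly work is the sum of pairwise potential energies, U = Σ_{i<j} kqᵢqⱼ/rᵢⱼ.
Pair separations: r₁₂ = 1.48 m.
U = (-8.74×10⁻⁸) = -8.74×10⁻⁸ J.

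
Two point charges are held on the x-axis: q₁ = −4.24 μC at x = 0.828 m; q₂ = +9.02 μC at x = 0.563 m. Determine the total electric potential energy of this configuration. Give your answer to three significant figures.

The assembly work is the sum of pairwise potential energies, U = Σ_{i<j} kqᵢqⱼ/rᵢⱼ.
Pair separations: r₁₂ = 0.265 m.
U = (-1.30) = -1.30 J.

-1.30 J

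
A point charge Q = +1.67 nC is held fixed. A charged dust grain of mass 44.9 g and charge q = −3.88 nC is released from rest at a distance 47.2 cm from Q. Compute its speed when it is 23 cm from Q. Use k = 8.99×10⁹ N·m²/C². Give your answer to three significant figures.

2.41×10⁻³ m/s

Only the electrostatic force acts, so mechanical energy is conserved: ½mv² = U₁ − U₂ = kQq(1/r₁ − 1/r₂).
U₁ − U₂ = (8.99×10⁹ N·m²/C²)(1.67×10⁻⁹ C)(-3.88×10⁻⁹ C)(1/0.472 − 1/0.230) = 1.30×10⁻⁷ J.
v = √(2·1.30×10⁻⁷/0.0449) = 2.41×10⁻³ m/s.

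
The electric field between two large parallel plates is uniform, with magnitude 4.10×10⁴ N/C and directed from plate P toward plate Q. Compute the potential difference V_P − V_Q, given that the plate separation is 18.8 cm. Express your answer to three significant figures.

In a uniform field, potential decreases in the direction of E: ΔV = −E·d for a displacement d parallel to E.
Going from Q to P is a displacement of 18.8 cm opposite to the field, so V_P − V_Q = +Ed = 7710 V.

7710 V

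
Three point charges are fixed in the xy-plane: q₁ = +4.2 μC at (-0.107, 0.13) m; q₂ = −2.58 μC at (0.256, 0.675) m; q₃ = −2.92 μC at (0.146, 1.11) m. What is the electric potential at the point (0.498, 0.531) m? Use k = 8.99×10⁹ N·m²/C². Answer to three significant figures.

-6.91×10⁴ V

The total potential is the scalar sum of each charge's contribution, V = Σ kqᵢ/rᵢ.
Distances from the field point to each charge: r₁ = 0.726 m, r₂ = 0.282 m, r₃ = 0.678 m.
V = k[(4.20×10⁻⁶)/(0.726) + (-2.58×10⁻⁶)/(0.282) + (-2.92×10⁻⁶)/(0.678)] = -6.91×10⁴ V.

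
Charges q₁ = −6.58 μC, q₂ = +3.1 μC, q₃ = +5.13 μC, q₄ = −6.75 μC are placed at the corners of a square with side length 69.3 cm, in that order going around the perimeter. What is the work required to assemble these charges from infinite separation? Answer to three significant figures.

The work to assemble the configuration equals its total potential energy, U = Σ kqᵢqⱼ/rᵢⱼ over all pairs.
The four side pairs have separation 0.693 m and the two diagonal pairs 0.980 m.
Summing all 6 pair terms gives U = -0.433 J.

-0.433 J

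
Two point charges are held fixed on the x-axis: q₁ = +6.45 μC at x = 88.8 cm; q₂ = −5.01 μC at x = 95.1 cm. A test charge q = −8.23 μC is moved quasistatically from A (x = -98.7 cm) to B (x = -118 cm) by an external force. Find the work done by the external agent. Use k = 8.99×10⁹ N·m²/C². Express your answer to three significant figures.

For quasistatic motion the external work equals the change in potential energy: W_ext = qΔV = q(V_B − V_A).
At A: distances to the source charges are 1.88 m, 1.94 m; V_A = Σ kqᵢ/rᵢ = 7690 V.
At B: distances to the source charges are 2.07 m, 2.13 m; V_B = Σ kqᵢ/rᵢ = 6900 V.
ΔV = V_B − V_A = -781 V.
W_ext = qΔV = (-8.23×10⁻⁶ C)(-781 V) = 6.43×10⁻³ J.

6.43×10⁻³ J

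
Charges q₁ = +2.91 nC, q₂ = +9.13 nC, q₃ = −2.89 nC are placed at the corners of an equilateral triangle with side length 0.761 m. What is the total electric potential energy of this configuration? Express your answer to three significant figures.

-9.72×10⁻⁸ J

The work to assemble the configuration equals its total potential energy, U = Σ kqᵢqⱼ/rᵢⱼ over all pairs.
All three pair separations equal the side length, 0.761 m.
U = (3.14×10⁻⁷) + (-9.93×10⁻⁸) + (-3.12×10⁻⁷) = -9.72×10⁻⁸ J.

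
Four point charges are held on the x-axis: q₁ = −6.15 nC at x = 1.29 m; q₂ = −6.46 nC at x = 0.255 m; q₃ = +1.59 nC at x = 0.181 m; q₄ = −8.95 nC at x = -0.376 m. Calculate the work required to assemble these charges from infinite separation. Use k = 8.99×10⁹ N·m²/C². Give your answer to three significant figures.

-9.09×10⁻⁸ J

The assembly work is the sum of pairwise potential energies, U = Σ_{i<j} kqᵢqⱼ/rᵢⱼ.
Pair separations: r₁₂ = 1.04 m, r₁₃ = 1.11 m, r₁₄ = 1.67 m, r₂₃ = 0.0740 m, r₂₄ = 0.631 m, r₃₄ = 0.557 m.
Summing all 6 pair terms gives U = -9.09×10⁻⁸ J.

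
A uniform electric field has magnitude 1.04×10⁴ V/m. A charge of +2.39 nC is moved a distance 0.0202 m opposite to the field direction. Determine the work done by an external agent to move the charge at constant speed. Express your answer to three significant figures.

The potential change for a displacement 0.0202 m opposite to the field direction is ΔV = +Ed = 210 V.
W_ext = qΔV = 5.02×10⁻⁷ J.

5.02×10⁻⁷ J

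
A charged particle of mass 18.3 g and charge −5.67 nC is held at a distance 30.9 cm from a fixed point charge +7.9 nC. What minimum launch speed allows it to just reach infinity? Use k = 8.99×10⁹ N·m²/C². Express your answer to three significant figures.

To just escape, total mechanical energy must reach zero at infinity: ½mv²_min + U = 0, so ½mv²_min = −U = |kQq|/r.
|U| = |kQq|/r = (8.99×10⁹ N·m²/C²)(7.90×10⁻⁹)(5.67×10⁻⁹)/(0.309) = 1.30×10⁻⁶ J.
v_min = √(2|U|/m) = √(2·1.30×10⁻⁶/0.0183) = 0.0119 m/s.

0.0119 m/s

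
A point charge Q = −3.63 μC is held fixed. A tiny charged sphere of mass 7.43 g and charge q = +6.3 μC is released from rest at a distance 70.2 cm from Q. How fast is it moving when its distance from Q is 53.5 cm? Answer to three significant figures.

Only the electrostatic force acts, so mechanical energy is conserved: ½mv² = U₁ − U₂ = kQq(1/r₁ − 1/r₂).
U₁ − U₂ = (8.99×10⁹ N·m²/C²)(-3.63×10⁻⁶ C)(6.30×10⁻⁶ C)(1/0.702 − 1/0.535) = 0.0914 J.
v = √(2·0.0914/7.43×10⁻³) = 4.96 m/s.

4.96 m/s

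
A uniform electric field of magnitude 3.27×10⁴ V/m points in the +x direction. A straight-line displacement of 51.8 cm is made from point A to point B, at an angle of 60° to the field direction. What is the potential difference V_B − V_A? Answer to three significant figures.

Only the component of displacement along E changes the potential: ΔV = −E·d·cosθ.
ΔV = −(3.27×10⁴ V/m)(0.518 m)cos60° = -8470 V.

-8470 V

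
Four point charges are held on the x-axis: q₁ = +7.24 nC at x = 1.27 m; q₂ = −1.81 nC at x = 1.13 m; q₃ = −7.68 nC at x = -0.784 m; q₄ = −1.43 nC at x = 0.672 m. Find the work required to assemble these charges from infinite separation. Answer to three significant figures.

The work to assemble the configuration equals its total potential energy, U = Σ kqᵢqⱼ/rᵢⱼ over all pairs.
Pair separations: r₁₂ = 0.140 m, r₁₃ = 2.05 m, r₁₄ = 0.598 m, r₂₃ = 1.91 m, r₂₄ = 0.458 m, r₃₄ = 1.46 m.
Summing all 6 pair terms gives U = -1.06×10⁻⁶ J.

-1.06×10⁻⁶ J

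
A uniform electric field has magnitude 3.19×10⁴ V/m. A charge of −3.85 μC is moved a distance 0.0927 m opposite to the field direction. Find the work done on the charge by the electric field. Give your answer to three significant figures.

0.0114 J

The potential change for a displacement 0.0927 m opposite to the field direction is ΔV = +Ed = 2960 V.
W_field = −qΔV = 0.0114 J.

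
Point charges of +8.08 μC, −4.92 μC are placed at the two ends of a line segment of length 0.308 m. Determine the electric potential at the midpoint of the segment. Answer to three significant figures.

The total potential is the scalar sum of each charge's contribution, V = Σ kqᵢ/rᵢ.
Each charge is 0.154 m from the midpoint.
V = k[(8.08×10⁻⁶)/(0.154) + (-4.92×10⁻⁶)/(0.154)] = 1.84×10⁵ V.

1.84×10⁵ V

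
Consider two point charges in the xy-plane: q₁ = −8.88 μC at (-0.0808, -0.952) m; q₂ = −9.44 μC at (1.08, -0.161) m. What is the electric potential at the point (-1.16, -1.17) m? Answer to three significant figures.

-1.07×10⁵ V

The total potential is the scalar sum of each charge's contribution, V = Σ kqᵢ/rᵢ.
Distances from the field point to each charge: r₁ = 1.10 m, r₂ = 2.46 m.
V = k[(-8.88×10⁻⁶)/(1.10) + (-9.44×10⁻⁶)/(2.46)] = -1.07×10⁵ V.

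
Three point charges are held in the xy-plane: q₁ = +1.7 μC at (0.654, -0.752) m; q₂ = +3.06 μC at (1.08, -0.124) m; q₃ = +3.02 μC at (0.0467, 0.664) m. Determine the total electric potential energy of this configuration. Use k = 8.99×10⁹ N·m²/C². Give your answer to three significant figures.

0.156 J

The assembly work is the sum of pairwise potential energies, U = Σ_{i<j} kqᵢqⱼ/rᵢⱼ.
Pair separations: r₁₂ = 0.759 m, r₁₃ = 1.54 m, r₂₃ = 1.30 m.
U = (0.0616) + (0.0300) + (0.0639) = 0.156 J.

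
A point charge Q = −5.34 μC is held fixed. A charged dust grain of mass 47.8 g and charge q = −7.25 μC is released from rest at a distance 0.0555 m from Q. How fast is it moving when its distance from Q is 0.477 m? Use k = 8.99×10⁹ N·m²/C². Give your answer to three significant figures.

Only the electrostatic force acts, so mechanical energy is conserved: ½mv² = U₁ − U₂ = kQq(1/r₁ − 1/r₂).
U₁ − U₂ = (8.99×10⁹ N·m²/C²)(-5.34×10⁻⁶ C)(-7.25×10⁻⁶ C)(1/0.0555 − 1/0.477) = 5.54 J.
v = √(2·5.54/0.0478) = 15.2 m/s.

15.2 m/s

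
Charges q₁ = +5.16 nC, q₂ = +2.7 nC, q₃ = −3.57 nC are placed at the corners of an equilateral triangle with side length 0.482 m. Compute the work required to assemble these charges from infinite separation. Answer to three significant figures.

-2.64×10⁻⁷ J

The assembly work is the sum of pairwise potential energies, U = Σ_{i<j} kqᵢqⱼ/rᵢⱼ.
All three pair separations equal the side length, 0.482 m.
U = (2.60×10⁻⁷) + (-3.44×10⁻⁷) + (-1.80×10⁻⁷) = -2.64×10⁻⁷ J.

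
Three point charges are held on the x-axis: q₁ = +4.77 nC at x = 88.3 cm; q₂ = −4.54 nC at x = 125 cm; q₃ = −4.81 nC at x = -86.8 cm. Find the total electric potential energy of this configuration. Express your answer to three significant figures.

-5.56×10⁻⁷ J

The work to assemble the configuration equals its total potential energy, U = Σ kqᵢqⱼ/rᵢⱼ over all pairs.
Pair separations: r₁₂ = 0.367 m, r₁₃ = 1.75 m, r₂₃ = 2.12 m.
U = (-5.30×10⁻⁷) + (-1.18×10⁻⁷) + (9.27×10⁻⁸) = -5.56×10⁻⁷ J.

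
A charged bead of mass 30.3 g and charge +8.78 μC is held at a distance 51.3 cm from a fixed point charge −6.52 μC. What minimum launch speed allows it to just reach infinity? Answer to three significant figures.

To just escape, total mechanical energy must reach zero at infinity: ½mv²_min + U = 0, so ½mv²_min = −U = |kQq|/r.
|U| = |kQq|/r = (8.99×10⁹ N·m²/C²)(6.52×10⁻⁶)(8.78×10⁻⁶)/(0.513) = 1.00 J.
v_min = √(2|U|/m) = √(2·1.00/0.0303) = 8.14 m/s.

8.14 m/s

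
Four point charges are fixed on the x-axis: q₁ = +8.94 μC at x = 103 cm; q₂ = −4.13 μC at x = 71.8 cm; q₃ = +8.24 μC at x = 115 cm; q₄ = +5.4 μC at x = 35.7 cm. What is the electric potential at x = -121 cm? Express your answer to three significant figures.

Electric potential is a scalar, so the contributions from each charge add algebraically: V = Σ kqᵢ/rᵢ.
Distances from the field point to each charge: r₁ = 2.24 m, r₂ = 1.93 m, r₃ = 2.36 m, r₄ = 1.57 m.
V = k[(8.94×10⁻⁶)/(2.24) + (-4.13×10⁻⁶)/(1.93) + (8.24×10⁻⁶)/(2.36) + (5.40×10⁻⁶)/(1.57)] = 7.90×10⁴ V.

7.90×10⁴ V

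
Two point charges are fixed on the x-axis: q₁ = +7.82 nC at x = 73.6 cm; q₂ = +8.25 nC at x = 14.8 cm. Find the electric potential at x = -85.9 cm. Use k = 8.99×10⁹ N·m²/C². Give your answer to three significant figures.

118 V

The total potential is the scalar sum of each charge's contribution, V = Σ kqᵢ/rᵢ.
Distances from the field point to each charge: r₁ = 1.60 m, r₂ = 1.01 m.
V = k[(7.82×10⁻⁹)/(1.60) + (8.25×10⁻⁹)/(1.01)] = 118 V.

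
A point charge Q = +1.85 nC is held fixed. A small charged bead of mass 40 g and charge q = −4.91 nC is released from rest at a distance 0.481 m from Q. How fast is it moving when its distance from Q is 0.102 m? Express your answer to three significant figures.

Only the electrostatic force acts, so mechanical energy is conserved: ½mv² = U₁ − U₂ = kQq(1/r₁ − 1/r₂).
U₁ − U₂ = (8.99×10⁹ N·m²/C²)(1.85×10⁻⁹ C)(-4.91×10⁻⁹ C)(1/0.481 − 1/0.102) = 6.31×10⁻⁷ J.
v = √(2·6.31×10⁻⁷/0.0400) = 5.62×10⁻³ m/s.

5.62×10⁻³ m/s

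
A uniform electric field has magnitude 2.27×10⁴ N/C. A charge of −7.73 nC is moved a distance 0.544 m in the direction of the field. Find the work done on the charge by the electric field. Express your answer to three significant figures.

-9.55×10⁻⁵ J

The potential change for a displacement 0.544 m in the direction of the field is ΔV = −Ed = -1.23×10⁴ V.
W_field = −qΔV = -9.55×10⁻⁵ J.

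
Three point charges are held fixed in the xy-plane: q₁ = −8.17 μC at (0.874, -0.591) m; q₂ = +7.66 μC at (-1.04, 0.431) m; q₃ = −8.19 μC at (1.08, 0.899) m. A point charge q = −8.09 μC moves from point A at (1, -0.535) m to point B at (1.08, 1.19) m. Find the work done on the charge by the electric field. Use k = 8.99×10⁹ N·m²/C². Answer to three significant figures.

The work done by the electric force is W_field = −ΔU = −q(V_B − V_A) = q(V_A − V_B).
At A: distances to the source charges are 0.138 m, 2.26 m, 1.44 m; V_A = Σ kqᵢ/rᵢ = -5.53×10⁵ V.
At B: distances to the source charges are 1.79 m, 2.25 m, 0.291 m; V_B = Σ kqᵢ/rᵢ = -2.63×10⁵ V.
ΔV = V_B − V_A = 2.90×10⁵ V.
W_field = −qΔV = −(-8.09×10⁻⁶ C)(2.90×10⁵ V) = 2.35 J.

2.35 J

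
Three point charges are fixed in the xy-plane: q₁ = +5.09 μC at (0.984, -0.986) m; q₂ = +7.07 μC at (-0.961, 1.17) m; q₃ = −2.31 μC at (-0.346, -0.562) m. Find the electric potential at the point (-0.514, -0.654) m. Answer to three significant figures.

-4.48×10⁴ V

The total potential is the scalar sum of each charge's contribution, V = Σ kqᵢ/rᵢ.
Distances from the field point to each charge: r₁ = 1.53 m, r₂ = 1.88 m, r₃ = 0.192 m.
V = k[(5.09×10⁻⁶)/(1.53) + (7.07×10⁻⁶)/(1.88) + (-2.31×10⁻⁶)/(0.192)] = -4.48×10⁴ V.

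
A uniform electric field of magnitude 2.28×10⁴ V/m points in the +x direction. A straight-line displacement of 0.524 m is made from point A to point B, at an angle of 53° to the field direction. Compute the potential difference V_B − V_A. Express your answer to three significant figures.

-7190 V

Only the component of displacement along E changes the potential: ΔV = −E·d·cosθ.
ΔV = −(2.28×10⁴ V/m)(0.524 m)cos53° = -7190 V.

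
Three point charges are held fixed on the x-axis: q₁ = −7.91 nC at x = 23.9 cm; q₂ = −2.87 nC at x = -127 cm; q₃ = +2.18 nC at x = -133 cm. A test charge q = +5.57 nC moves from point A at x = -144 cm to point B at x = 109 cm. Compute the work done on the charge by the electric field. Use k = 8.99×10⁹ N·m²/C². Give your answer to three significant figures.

The work done by the electric force is W_field = −ΔU = −q(V_B − V_A) = q(V_A − V_B).
At A: distances to the source charges are 1.68 m, 0.170 m, 0.110 m; V_A = Σ kqᵢ/rᵢ = -16.0 V.
At B: distances to the source charges are 0.851 m, 2.36 m, 2.42 m; V_B = Σ kqᵢ/rᵢ = -86.4 V.
ΔV = V_B − V_A = -70.4 V.
W_field = −qΔV = −(5.57×10⁻⁹ C)(-70.4 V) = 3.92×10⁻⁷ J.

3.92×10⁻⁷ J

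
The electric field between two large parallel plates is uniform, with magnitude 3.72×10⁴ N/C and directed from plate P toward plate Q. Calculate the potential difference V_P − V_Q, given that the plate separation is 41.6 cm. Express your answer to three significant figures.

In a uniform field, potential decreases in the direction of E: ΔV = −E·d for a displacement d parallel to E.
Going from Q to P is a displacement of 41.6 cm opposite to the field, so V_P − V_Q = +Ed = 1.55×10⁴ V.

1.55×10⁴ V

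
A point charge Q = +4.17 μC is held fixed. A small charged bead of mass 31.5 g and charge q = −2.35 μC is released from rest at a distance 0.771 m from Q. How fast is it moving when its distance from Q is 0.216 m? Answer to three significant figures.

4.32 m/s

Only the electrostatic force acts, so mechanical energy is conserved: ½mv² = U₁ − U₂ = kQq(1/r₁ − 1/r₂).
U₁ − U₂ = (8.99×10⁹ N·m²/C²)(4.17×10⁻⁶ C)(-2.35×10⁻⁶ C)(1/0.771 − 1/0.216) = 0.294 J.
v = √(2·0.294/0.0315) = 4.32 m/s.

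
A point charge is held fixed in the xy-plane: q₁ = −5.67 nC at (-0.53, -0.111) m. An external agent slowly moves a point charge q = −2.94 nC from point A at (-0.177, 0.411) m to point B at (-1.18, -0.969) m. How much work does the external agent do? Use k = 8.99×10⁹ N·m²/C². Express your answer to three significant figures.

-9.86×10⁻⁸ J

For quasistatic motion the external work equals the change in potential energy: W_ext = qΔV = q(V_B − V_A).
At A: distance to the source charge is 0.630 m; V_A = kq₁/r = -80.9 V.
At B: distance to the source charge is 1.08 m; V_B = kq₁/r = -47.4 V.
ΔV = V_B − V_A = 33.5 V.
W_ext = qΔV = (-2.94×10⁻⁹ C)(33.5 V) = -9.86×10⁻⁸ J.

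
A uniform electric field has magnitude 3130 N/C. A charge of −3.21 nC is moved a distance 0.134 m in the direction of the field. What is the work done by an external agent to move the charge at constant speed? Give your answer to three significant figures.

1.35×10⁻⁶ J

The potential change for a displacement 0.134 m in the direction of the field is ΔV = −Ed = -419 V.
W_ext = qΔV = 1.35×10⁻⁶ J.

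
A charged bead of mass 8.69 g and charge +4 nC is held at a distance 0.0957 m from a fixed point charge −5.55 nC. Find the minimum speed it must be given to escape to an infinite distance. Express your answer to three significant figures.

0.0219 m/s

To just escape, total mechanical energy must reach zero at infinity: ½mv²_min + U = 0, so ½mv²_min = −U = |kQq|/r.
|U| = |kQq|/r = (8.99×10⁹ N·m²/C²)(5.55×10⁻⁹)(4.00×10⁻⁹)/(0.0957) = 2.09×10⁻⁶ J.
v_min = √(2|U|/m) = √(2·2.09×10⁻⁶/8.69×10⁻³) = 0.0219 m/s.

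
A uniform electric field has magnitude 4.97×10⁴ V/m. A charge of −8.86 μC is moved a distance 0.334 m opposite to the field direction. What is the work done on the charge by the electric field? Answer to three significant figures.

The potential change for a displacement 0.334 m opposite to the field direction is ΔV = +Ed = 1.66×10⁴ V.
W_field = −qΔV = 0.147 J.

0.147 J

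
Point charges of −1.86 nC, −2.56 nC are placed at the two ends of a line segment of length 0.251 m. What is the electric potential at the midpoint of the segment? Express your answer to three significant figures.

The total potential is the scalar sum of each charge's contribution, V = Σ kqᵢ/rᵢ.
Each charge is 0.126 m from the midpoint.
V = k[(-1.86×10⁻⁹)/(0.126) + (-2.56×10⁻⁹)/(0.126)] = -317 V.

-317 V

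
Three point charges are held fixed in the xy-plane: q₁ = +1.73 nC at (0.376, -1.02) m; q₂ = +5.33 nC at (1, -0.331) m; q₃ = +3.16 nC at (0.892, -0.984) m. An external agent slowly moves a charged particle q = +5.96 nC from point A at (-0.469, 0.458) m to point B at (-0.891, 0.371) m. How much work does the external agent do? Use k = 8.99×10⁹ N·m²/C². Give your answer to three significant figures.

-4.47×10⁻⁸ J

For quasistatic motion the external work equals the change in potential energy: W_ext = qΔV = q(V_B − V_A).
At A: distances to the source charges are 1.70 m, 1.67 m, 1.98 m; V_A = Σ kqᵢ/rᵢ = 52.2 V.
At B: distances to the source charges are 1.88 m, 2.02 m, 2.24 m; V_B = Σ kqᵢ/rᵢ = 44.7 V.
ΔV = V_B − V_A = -7.49 V.
W_ext = qΔV = (5.96×10⁻⁹ C)(-7.49 V) = -4.47×10⁻⁸ J.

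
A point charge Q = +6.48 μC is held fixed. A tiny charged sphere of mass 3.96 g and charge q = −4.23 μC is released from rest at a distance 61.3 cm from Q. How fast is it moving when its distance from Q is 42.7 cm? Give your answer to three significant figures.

9.40 m/s

Only the electrostatic force acts, so mechanical energy is conserved: ½mv² = U₁ − U₂ = kQq(1/r₁ − 1/r₂).
U₁ − U₂ = (8.99×10⁹ N·m²/C²)(6.48×10⁻⁶ C)(-4.23×10⁻⁶ C)(1/0.613 − 1/0.427) = 0.175 J.
v = √(2·0.175/3.96×10⁻³) = 9.40 m/s.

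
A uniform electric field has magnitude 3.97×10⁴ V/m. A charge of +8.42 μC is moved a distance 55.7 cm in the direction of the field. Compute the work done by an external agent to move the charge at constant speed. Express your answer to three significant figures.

-0.186 J

The potential change for a displacement 55.7 cm in the direction of the field is ΔV = −Ed = -2.21×10⁴ V.
W_ext = qΔV = -0.186 J.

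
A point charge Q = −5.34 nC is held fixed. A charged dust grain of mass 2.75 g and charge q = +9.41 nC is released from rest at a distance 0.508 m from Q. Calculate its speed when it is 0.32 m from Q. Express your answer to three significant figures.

Only the electrostatic force acts, so mechanical energy is conserved: ½mv² = U₁ − U₂ = kQq(1/r₁ − 1/r₂).
U₁ − U₂ = (8.99×10⁹ N·m²/C²)(-5.34×10⁻⁹ C)(9.41×10⁻⁹ C)(1/0.508 − 1/0.320) = 5.22×10⁻⁷ J.
v = √(2·5.22×10⁻⁷/2.75×10⁻³) = 0.0195 m/s.

0.0195 m/s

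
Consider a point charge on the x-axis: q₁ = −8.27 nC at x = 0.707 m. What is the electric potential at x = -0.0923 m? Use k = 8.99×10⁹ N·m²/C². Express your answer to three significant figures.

Electric potential is a scalar, so the contributions from each charge add algebraically: V = Σ kqᵢ/rᵢ.
V = k[(-8.27×10⁻⁹)/(0.799)] = -93.0 V.

-93.0 V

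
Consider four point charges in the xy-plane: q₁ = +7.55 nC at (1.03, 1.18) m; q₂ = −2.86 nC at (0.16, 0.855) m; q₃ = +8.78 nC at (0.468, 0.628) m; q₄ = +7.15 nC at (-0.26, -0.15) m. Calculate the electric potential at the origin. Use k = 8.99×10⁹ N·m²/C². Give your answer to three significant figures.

Electric potential is a scalar, so the contributions from each charge add algebraically: V = Σ kqᵢ/rᵢ.
Distances from the field point to each charge: r₁ = 1.57 m, r₂ = 0.870 m, r₃ = 0.783 m, r₄ = 0.300 m.
V = k[(7.55×10⁻⁹)/(1.57) + (-2.86×10⁻⁹)/(0.870) + (8.78×10⁻⁹)/(0.783) + (7.15×10⁻⁹)/(0.300)] = 329 V.

329 V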